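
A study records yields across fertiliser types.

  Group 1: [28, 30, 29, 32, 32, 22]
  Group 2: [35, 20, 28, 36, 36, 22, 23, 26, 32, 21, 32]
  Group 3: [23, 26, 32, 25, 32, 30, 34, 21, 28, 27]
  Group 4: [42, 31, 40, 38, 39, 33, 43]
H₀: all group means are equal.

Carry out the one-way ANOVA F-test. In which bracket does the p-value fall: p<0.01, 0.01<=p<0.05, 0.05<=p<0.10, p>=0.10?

p-value bracket: p<0.01

Group means [28.83, 28.27, 27.80, 38.00], grand mean 30.235
SSB = Σnᵢ(x̄ᵢ−x̄)² = 535.502; SSW = ΣΣ(x−x̄ᵢ)² = 734.615
MSB = 535.502/3 = 178.5008; MSW = 734.615/30 = 24.4872
F = MSB/MSW = 7.2896
df = (3, 30)
p-value (upper-tail) = 0.00082
→ bracket: p<0.01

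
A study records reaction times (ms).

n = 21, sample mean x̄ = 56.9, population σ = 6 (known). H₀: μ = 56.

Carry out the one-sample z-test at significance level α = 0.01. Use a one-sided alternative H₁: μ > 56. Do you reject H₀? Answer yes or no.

SE = σ/√n = 6/√21 = 1.3093
z = (x̄−μ₀)/SE = (56.9−56)/1.3093 = 0.6874
p-value (one-sided, H₁ greater) = 0.24592
At α=0.01: p ≥ α → fail to reject H₀

reject H₀: no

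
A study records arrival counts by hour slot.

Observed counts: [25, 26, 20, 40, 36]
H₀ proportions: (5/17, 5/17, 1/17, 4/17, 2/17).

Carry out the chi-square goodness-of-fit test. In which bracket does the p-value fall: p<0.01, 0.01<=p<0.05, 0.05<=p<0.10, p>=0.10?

n = 147; E_i = n·p_i = [43.24, 43.24, 8.65, 34.59, 17.29]
χ² = (25−43.24)²/43.24 + (26−43.24)²/43.24 + (20−8.65)²/8.65 + (40−34.59)²/34.59 + (36−17.29)²/17.29 = 50.5469
df = 4
p-value (upper-tail) = 0.00000
→ bracket: p<0.01

p-value bracket: p<0.01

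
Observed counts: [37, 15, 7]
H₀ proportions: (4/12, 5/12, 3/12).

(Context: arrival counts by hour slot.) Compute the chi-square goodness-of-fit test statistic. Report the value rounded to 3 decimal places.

test statistic = 23.085

n = 59; E_i = n·p_i = [19.67, 24.58, 14.75]
χ² = (37−19.67)²/19.67 + (15−24.58)²/24.58 + (7−14.75)²/14.75 = 23.0847
df = 2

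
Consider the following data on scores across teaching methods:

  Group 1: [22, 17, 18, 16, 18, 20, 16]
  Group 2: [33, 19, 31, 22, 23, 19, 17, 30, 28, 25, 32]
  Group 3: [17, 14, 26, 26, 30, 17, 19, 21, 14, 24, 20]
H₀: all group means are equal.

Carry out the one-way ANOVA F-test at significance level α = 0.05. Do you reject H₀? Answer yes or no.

Group means [18.14, 25.36, 20.73], grand mean 21.862
SSB = Σnᵢ(x̄ᵢ−x̄)² = 245.864; SSW = ΣΣ(x−x̄ᵢ)² = 633.584
MSB = 245.864/2 = 122.9319; MSW = 633.584/26 = 24.3686
F = MSB/MSW = 5.0447
df = (2, 26)
p-value (upper-tail) = 0.01408
At α=0.05: p < α → reject H₀

reject H₀: yes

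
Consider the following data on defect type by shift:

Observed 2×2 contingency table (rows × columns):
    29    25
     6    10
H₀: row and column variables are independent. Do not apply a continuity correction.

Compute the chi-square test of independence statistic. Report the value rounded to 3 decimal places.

test statistic = 1.296

Row totals [54, 16], col totals [35, 35], n=70
χ² = (29−27.00)²/27.00 + (25−27.00)²/27.00 + (6−8.00)²/8.00 + (10−8.00)²/8.00 = 1.2963
df = 1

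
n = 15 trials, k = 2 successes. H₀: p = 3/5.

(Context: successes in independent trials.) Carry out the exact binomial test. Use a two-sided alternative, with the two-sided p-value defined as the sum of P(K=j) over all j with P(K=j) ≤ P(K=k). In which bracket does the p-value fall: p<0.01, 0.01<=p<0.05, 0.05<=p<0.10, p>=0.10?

Exact binomial: n=15, k=2, p₀=3/5=0.6000
P(X=j) = C(n,j)·p₀^j·(1−p₀)^(n−j); p = Σ P(X=j) over j with P(X=j) ≤ P(X=2)
p-value (two-sided) = 0.00028
→ bracket: p<0.01

p-value bracket: p<0.01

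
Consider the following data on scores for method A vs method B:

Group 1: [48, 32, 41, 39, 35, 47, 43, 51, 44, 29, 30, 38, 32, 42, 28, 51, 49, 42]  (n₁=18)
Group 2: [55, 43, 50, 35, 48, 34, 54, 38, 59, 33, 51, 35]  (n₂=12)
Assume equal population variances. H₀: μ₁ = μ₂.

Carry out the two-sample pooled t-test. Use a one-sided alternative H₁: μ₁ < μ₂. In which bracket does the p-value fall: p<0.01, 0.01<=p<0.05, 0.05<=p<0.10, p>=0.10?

x̄₁=40.056, s₁=7.643, n₁=18
x̄₂=44.583, s₂=9.356, n₂=12
s_p² = [17·7.643² + 11·9.356²]/28 = 69.8522
SE = √(s_p²·(1/18+1/12)) = 3.1148
t = (40.056−44.583)/3.1148 = -1.4537
df = 28
p-value (one-sided, H₁ less) = 0.07858
→ bracket: 0.05<=p<0.10

p-value bracket: 0.05<=p<0.10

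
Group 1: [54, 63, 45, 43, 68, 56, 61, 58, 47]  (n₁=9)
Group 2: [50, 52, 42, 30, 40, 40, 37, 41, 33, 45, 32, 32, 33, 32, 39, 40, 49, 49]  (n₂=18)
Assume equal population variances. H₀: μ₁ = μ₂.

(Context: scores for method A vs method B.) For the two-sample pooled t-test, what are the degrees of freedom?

degrees of freedom = 25

df = n₁ + n₂ − 2 = 9 + 18 − 2 = 25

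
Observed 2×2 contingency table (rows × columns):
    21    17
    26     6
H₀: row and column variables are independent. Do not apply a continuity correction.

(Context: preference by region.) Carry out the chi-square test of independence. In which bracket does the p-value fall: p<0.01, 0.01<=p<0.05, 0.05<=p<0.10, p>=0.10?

Row totals [38, 32], col totals [47, 23], n=70
χ² = (21−25.51)²/25.51 + (17−12.49)²/12.49 + (26−21.49)²/21.49 + (6−10.51)²/10.51 = 5.3176
df = 1
p-value (upper-tail) = 0.02111
→ bracket: 0.01<=p<0.05

p-value bracket: 0.01<=p<0.05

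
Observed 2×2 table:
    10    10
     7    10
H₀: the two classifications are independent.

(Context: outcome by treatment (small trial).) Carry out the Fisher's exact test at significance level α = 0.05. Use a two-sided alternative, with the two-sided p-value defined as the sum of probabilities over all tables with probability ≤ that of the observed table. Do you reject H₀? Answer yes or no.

reject H₀: no

Margins: r₁=20, r₂=17, c₁=17, c₂=20, n=37
p_obs = C(20,10)·C(17,7)/C(37,17); sum pmf over tables with pmf ≤ p_obs
p-value (two-sided) = 0.74329
At α=0.05: p ≥ α → fail to reject H₀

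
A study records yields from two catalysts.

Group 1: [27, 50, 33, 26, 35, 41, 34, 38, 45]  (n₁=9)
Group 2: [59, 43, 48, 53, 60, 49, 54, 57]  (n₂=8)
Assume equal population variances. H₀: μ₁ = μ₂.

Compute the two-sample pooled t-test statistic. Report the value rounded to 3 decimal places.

test statistic = -4.778

x̄₁=36.556, s₁=7.892, n₁=9
x̄₂=52.875, s₂=5.890, n₂=8
s_p² = [8·7.892² + 7·5.890²]/15 = 49.4065
SE = √(s_p²·(1/9+1/8)) = 3.4155
t = (36.556−52.875)/3.4155 = -4.7781
df = 15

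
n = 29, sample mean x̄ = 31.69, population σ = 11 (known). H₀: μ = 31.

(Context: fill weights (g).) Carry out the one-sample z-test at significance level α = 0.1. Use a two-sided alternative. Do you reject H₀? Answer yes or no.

SE = σ/√n = 11/√29 = 2.0426
z = (x̄−μ₀)/SE = (31.69−31)/2.0426 = 0.3378
p-value (two-sided) = 0.73552
At α=0.1: p ≥ α → fail to reject H₀

reject H₀: no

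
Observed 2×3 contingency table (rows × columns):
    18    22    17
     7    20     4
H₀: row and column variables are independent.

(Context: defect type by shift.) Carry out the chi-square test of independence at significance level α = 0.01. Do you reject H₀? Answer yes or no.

reject H₀: no

Row totals [57, 31], col totals [25, 42, 21], n=88
χ² = (18−16.19)²/16.19 + (22−27.20)²/27.20 + (17−13.60)²/13.60 + (7−8.81)²/8.81 + (20−14.80)²/14.80 + (4−7.40)²/7.40 = 5.8080
df = 2
p-value (upper-tail) = 0.05480
At α=0.01: p ≥ α → fail to reject H₀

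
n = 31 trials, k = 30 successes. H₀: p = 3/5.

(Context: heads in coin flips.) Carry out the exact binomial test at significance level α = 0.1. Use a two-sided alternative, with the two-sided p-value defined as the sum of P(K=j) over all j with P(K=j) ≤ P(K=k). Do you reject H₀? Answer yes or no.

reject H₀: yes

Exact binomial: n=31, k=30, p₀=3/5=0.6000
P(X=j) = C(n,j)·p₀^j·(1−p₀)^(n−j); p = Σ P(X=j) over j with P(X=j) ≤ P(X=30)
p-value (two-sided) = 0.00000
At α=0.1: p < α → reject H₀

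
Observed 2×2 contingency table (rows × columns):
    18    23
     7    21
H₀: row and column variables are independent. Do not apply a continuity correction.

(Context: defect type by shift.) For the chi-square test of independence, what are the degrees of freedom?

degrees of freedom = 1

df = (r−1)(c−1) = (2−1)·(2−1) = 1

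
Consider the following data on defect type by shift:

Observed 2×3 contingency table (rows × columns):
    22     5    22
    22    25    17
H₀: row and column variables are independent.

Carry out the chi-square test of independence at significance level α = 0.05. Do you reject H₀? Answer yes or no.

Row totals [49, 64], col totals [44, 30, 39], n=113
χ² = (22−19.08)²/19.08 + (5−13.01)²/13.01 + (22−16.91)²/16.91 + (22−24.92)²/24.92 + (25−16.99)²/16.99 + (17−22.09)²/22.09 = 12.1981
df = 2
p-value (upper-tail) = 0.00224
At α=0.05: p < α → reject H₀

reject H₀: yes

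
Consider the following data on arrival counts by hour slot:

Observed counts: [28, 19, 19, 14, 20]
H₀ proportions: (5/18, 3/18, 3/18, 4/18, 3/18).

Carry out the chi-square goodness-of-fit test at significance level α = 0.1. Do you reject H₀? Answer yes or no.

reject H₀: no

n = 100; E_i = n·p_i = [27.78, 16.67, 16.67, 22.22, 16.67]
χ² = (28−27.78)²/27.78 + (19−16.67)²/16.67 + (19−16.67)²/16.67 + (14−22.22)²/22.22 + (20−16.67)²/16.67 = 4.3640
df = 4
p-value (upper-tail) = 0.35898
At α=0.1: p ≥ α → fail to reject H₀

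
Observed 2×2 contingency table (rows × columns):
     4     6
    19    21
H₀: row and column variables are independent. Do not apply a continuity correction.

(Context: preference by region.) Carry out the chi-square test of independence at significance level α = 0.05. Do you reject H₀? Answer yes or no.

Row totals [10, 40], col totals [23, 27], n=50
χ² = (4−4.60)²/4.60 + (6−5.40)²/5.40 + (19−18.40)²/18.40 + (21−21.60)²/21.60 = 0.1812
df = 1
p-value (upper-tail) = 0.67038
At α=0.05: p ≥ α → fail to reject H₀

reject H₀: no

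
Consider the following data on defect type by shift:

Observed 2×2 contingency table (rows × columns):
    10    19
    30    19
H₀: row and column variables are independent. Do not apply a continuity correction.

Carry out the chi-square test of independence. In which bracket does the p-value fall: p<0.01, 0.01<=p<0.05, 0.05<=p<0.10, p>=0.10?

Row totals [29, 49], col totals [40, 38], n=78
χ² = (10−14.87)²/14.87 + (19−14.13)²/14.13 + (30−25.13)²/25.13 + (19−23.87)²/23.87 = 5.2146
df = 1
p-value (upper-tail) = 0.02240
→ bracket: 0.01<=p<0.05

p-value bracket: 0.01<=p<0.05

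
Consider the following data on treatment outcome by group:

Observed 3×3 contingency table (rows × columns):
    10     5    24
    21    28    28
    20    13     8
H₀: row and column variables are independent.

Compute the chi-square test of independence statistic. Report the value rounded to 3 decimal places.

test statistic = 18.938

Row totals [39, 77, 41], col totals [51, 46, 60], n=157
χ² = (10−12.67)²/12.67 + (5−11.43)²/11.43 + (24−14.90)²/14.90 + (21−25.01)²/25.01 + (28−22.56)²/22.56 + (28−29.43)²/29.43 + (20−13.32)²/13.32 + (13−12.01)²/12.01 + (8−15.67)²/15.67 = 18.9383
df = 4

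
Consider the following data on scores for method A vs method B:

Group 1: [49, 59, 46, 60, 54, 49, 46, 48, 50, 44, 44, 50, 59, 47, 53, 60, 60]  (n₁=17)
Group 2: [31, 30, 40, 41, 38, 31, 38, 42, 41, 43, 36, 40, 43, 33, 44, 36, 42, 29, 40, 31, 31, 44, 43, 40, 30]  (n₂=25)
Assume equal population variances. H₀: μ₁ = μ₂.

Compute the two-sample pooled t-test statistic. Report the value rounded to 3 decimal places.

x̄₁=51.647, s₁=5.915, n₁=17
x̄₂=37.480, s₂=5.181, n₂=25
s_p² = [16·5.915² + 24·5.181²]/40 = 30.1031
SE = √(s_p²·(1/17+1/25)) = 1.7248
t = (51.647−37.480)/1.7248 = 8.2138
df = 40

test statistic = 8.214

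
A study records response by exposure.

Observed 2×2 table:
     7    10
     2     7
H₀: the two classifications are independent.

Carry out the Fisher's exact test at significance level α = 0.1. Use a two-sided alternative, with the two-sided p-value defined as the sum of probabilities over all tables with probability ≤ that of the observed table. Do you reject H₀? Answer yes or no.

Margins: r₁=17, r₂=9, c₁=9, c₂=17, n=26
p_obs = C(17,7)·C(9,2)/C(26,9); sum pmf over tables with pmf ≤ p_obs
p-value (two-sided) = 0.41775
At α=0.1: p ≥ α → fail to reject H₀

reject H₀: no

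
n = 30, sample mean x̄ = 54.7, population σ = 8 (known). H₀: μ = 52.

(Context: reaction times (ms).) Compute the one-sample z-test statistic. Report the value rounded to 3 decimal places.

SE = σ/√n = 8/√30 = 1.4606
z = (x̄−μ₀)/SE = (54.7−52)/1.4606 = 1.8486

test statistic = 1.849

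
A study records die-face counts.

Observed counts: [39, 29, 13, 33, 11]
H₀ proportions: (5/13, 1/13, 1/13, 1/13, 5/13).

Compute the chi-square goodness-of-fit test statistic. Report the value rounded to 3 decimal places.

n = 125; E_i = n·p_i = [48.08, 9.62, 9.62, 9.62, 48.08]
χ² = (39−48.08)²/48.08 + (29−9.62)²/9.62 + (13−9.62)²/9.62 + (33−9.62)²/9.62 + (11−48.08)²/48.08 = 127.4496
df = 4

test statistic = 127.450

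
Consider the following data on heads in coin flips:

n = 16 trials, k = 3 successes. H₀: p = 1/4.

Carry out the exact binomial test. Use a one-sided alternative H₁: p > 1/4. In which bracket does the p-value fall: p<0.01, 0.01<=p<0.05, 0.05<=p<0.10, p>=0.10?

Exact binomial: n=16, k=3, p₀=1/4=0.2500
P(X≥3) from Σ C(n,i)·p₀^i·(1−p₀)^(n−i)
p-value (one-sided, H₁ greater) = 0.80289
→ bracket: p>=0.10

p-value bracket: p>=0.10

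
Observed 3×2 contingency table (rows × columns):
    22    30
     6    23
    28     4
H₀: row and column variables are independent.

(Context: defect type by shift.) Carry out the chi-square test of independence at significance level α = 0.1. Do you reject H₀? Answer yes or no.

reject H₀: yes

Row totals [52, 29, 32], col totals [56, 57], n=113
χ² = (22−25.77)²/25.77 + (30−26.23)²/26.23 + (6−14.37)²/14.37 + (23−14.63)²/14.63 + (28−15.86)²/15.86 + (4−16.14)²/16.14 = 29.1897
df = 2
p-value (upper-tail) = 0.00000
At α=0.1: p < α → reject H₀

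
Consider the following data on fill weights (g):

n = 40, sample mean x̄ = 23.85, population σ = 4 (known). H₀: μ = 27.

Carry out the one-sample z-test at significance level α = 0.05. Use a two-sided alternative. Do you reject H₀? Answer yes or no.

reject H₀: yes

SE = σ/√n = 4/√40 = 0.6325
z = (x̄−μ₀)/SE = (23.85−27)/0.6325 = -4.9806
p-value (two-sided) = 0.00000
At α=0.05: p < α → reject H₀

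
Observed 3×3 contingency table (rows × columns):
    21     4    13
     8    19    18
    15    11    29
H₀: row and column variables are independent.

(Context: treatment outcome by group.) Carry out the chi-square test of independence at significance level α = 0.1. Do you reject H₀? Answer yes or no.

reject H₀: yes

Row totals [38, 45, 55], col totals [44, 34, 60], n=138
χ² = (21−12.12)²/12.12 + (4−9.36)²/9.36 + (13−16.52)²/16.52 + (8−14.35)²/14.35 + (19−11.09)²/11.09 + (18−19.57)²/19.57 + (15−17.54)²/17.54 + (11−13.55)²/13.55 + (29−23.91)²/23.91 = 20.8467
df = 4
p-value (upper-tail) = 0.00034
At α=0.1: p < α → reject H₀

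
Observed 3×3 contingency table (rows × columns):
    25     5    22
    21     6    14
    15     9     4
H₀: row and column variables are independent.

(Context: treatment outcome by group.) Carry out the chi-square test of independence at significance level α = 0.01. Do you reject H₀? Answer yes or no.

Row totals [52, 41, 28], col totals [61, 20, 40], n=121
χ² = (25−26.21)²/26.21 + (5−8.60)²/8.60 + (22−17.19)²/17.19 + (21−20.67)²/20.67 + (6−6.78)²/6.78 + (14−13.55)²/13.55 + (15−14.12)²/14.12 + (9−4.63)²/4.63 + (4−9.26)²/9.26 = 10.1849
df = 4
p-value (upper-tail) = 0.03743
At α=0.01: p ≥ α → fail to reject H₀

reject H₀: no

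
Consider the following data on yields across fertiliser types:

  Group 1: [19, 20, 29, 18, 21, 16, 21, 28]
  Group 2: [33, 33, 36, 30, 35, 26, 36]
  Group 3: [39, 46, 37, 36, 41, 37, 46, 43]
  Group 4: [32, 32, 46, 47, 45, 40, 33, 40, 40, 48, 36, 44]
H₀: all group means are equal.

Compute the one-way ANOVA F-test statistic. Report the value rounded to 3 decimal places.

Group means [21.50, 32.71, 40.62, 40.25], grand mean 34.543
SSB = Σnᵢ(x̄ᵢ−x̄)² = 2071.132; SSW = ΣΣ(x−x̄ᵢ)² = 725.554
MSB = 2071.132/3 = 690.3774; MSW = 725.554/31 = 23.4050
F = MSB/MSW = 29.4971
df = (3, 31)

test statistic = 29.497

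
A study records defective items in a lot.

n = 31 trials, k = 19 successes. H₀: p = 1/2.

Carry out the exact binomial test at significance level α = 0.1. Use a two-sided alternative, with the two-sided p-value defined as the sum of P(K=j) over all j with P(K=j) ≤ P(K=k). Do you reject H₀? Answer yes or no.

Exact binomial: n=31, k=19, p₀=1/2=0.5000
P(X=j) = C(n,j)·p₀^j·(1−p₀)^(n−j); p = Σ P(X=j) over j with P(X=j) ≤ P(X=19)
p-value (two-sided) = 0.28104
At α=0.1: p ≥ α → fail to reject H₀

reject H₀: no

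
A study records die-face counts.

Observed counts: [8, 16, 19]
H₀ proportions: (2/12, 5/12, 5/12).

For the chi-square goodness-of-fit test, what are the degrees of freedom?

degrees of freedom = 2

df = k − 1 = 3 − 1 = 2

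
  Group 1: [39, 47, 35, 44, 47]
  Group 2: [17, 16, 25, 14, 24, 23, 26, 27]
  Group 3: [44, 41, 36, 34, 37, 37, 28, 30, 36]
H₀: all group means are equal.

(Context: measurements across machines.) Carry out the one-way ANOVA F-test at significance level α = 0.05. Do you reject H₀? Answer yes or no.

Group means [42.40, 21.50, 35.89], grand mean 32.136
SSB = Σnᵢ(x̄ᵢ−x̄)² = 1558.502; SSW = ΣΣ(x−x̄ᵢ)² = 484.089
MSB = 1558.502/2 = 779.2510; MSW = 484.089/19 = 25.4784
F = MSB/MSW = 30.5848
df = (2, 19)
p-value (upper-tail) = 0.00000
At α=0.05: p < α → reject H₀

reject H₀: yes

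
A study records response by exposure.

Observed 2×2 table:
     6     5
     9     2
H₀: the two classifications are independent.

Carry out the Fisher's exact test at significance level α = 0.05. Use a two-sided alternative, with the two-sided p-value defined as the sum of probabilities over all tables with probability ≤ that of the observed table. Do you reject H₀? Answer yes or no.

reject H₀: no

Margins: r₁=11, r₂=11, c₁=15, c₂=7, n=22
p_obs = C(11,6)·C(11,9)/C(22,15); sum pmf over tables with pmf ≤ p_obs
p-value (two-sided) = 0.36146
At α=0.05: p ≥ α → fail to reject H₀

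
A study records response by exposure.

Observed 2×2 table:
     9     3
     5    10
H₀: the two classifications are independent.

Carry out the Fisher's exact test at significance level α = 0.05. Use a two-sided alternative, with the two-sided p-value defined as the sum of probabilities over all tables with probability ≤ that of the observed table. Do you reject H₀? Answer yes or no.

reject H₀: no

Margins: r₁=12, r₂=15, c₁=14, c₂=13, n=27
p_obs = C(12,9)·C(15,5)/C(27,14); sum pmf over tables with pmf ≤ p_obs
p-value (two-sided) = 0.05424
At α=0.05: p ≥ α → fail to reject H₀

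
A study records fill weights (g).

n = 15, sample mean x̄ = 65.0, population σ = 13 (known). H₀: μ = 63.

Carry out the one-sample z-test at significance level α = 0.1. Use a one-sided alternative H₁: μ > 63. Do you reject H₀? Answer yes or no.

SE = σ/√n = 13/√15 = 3.3566
z = (x̄−μ₀)/SE = (65.0−63)/3.3566 = 0.5958
p-value (one-sided, H₁ greater) = 0.27564
At α=0.1: p ≥ α → fail to reject H₀

reject H₀: no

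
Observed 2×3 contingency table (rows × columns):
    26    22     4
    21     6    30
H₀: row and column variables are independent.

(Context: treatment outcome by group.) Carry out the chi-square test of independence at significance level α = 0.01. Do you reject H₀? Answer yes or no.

reject H₀: yes

Row totals [52, 57], col totals [47, 28, 34], n=109
χ² = (26−22.42)²/22.42 + (22−13.36)²/13.36 + (4−16.22)²/16.22 + (21−24.58)²/24.58 + (6−14.64)²/14.64 + (30−17.78)²/17.78 = 29.3896
df = 2
p-value (upper-tail) = 0.00000
At α=0.01: p < α → reject H₀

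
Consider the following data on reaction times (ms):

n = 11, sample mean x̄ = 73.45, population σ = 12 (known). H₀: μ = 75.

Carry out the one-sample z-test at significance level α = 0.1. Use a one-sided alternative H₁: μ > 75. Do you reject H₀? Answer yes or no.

SE = σ/√n = 12/√11 = 3.6181
z = (x̄−μ₀)/SE = (73.45−75)/3.6181 = -0.4284
p-value (one-sided, H₁ greater) = 0.66582
At α=0.1: p ≥ α → fail to reject H₀

reject H₀: no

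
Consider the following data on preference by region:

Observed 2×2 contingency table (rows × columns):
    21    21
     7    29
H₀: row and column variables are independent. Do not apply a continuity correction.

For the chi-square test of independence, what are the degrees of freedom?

degrees of freedom = 1

df = (r−1)(c−1) = (2−1)·(2−1) = 1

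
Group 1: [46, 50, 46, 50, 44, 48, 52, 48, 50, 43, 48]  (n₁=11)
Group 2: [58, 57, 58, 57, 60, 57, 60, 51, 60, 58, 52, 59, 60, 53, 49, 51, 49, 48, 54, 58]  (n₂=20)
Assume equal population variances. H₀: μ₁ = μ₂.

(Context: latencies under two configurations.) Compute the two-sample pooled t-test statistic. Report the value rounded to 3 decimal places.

test statistic = -5.518

x̄₁=47.727, s₁=2.760, n₁=11
x̄₂=55.450, s₂=4.148, n₂=20
s_p² = [10·2.760² + 19·4.148²]/29 = 13.9011
SE = √(s_p²·(1/11+1/20)) = 1.3996
t = (47.727−55.450)/1.3996 = -5.5179
df = 29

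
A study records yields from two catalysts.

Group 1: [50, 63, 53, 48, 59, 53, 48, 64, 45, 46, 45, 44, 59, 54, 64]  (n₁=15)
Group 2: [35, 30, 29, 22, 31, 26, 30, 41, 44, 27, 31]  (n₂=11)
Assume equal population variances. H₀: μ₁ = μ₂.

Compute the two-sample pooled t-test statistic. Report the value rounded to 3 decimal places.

x̄₁=53.000, s₁=7.231, n₁=15
x̄₂=31.455, s₂=6.409, n₂=11
s_p² = [14·7.231² + 10·6.409²]/24 = 47.6136
SE = √(s_p²·(1/15+1/11)) = 2.7391
t = (53.000−31.455)/2.7391 = 7.8658
df = 24

test statistic = 7.866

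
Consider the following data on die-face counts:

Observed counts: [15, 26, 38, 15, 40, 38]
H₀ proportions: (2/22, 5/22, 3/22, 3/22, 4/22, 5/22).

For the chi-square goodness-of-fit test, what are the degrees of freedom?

degrees of freedom = 5

df = k − 1 = 6 − 1 = 5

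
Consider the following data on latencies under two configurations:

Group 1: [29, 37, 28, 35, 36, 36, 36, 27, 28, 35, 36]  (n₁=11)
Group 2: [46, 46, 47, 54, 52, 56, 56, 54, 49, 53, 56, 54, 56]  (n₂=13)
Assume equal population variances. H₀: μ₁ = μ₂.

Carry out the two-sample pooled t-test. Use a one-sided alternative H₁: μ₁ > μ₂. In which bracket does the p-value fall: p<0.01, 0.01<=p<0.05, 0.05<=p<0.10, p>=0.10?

p-value bracket: p>=0.10

x̄₁=33.000, s₁=4.025, n₁=11
x̄₂=52.231, s₂=3.898, n₂=13
s_p² = [10·4.025² + 12·3.898²]/22 = 15.6503
SE = √(s_p²·(1/11+1/13)) = 1.6207
t = (33.000−52.231)/1.6207 = -11.8658
df = 22
p-value (one-sided, H₁ greater) = 1.00000
→ bracket: p>=0.10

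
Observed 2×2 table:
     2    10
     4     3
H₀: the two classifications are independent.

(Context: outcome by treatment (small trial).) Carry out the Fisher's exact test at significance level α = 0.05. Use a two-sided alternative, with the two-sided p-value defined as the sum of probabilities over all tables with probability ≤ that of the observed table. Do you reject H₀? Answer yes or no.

reject H₀: no

Margins: r₁=12, r₂=7, c₁=6, c₂=13, n=19
p_obs = C(12,2)·C(7,4)/C(19,6); sum pmf over tables with pmf ≤ p_obs
p-value (two-sided) = 0.12874
At α=0.05: p ≥ α → fail to reject H₀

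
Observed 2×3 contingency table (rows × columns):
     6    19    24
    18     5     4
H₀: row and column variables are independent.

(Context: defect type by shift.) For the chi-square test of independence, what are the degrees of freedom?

degrees of freedom = 2

df = (r−1)(c−1) = (2−1)·(3−1) = 2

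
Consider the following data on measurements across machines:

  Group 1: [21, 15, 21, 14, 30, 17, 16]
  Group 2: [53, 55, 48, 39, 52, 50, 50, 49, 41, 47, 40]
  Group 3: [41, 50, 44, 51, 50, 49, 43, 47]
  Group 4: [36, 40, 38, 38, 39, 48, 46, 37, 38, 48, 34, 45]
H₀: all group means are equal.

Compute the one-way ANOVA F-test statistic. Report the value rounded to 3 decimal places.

Group means [19.14, 47.64, 46.88, 40.58], grand mean 40.000
SSB = Σnᵢ(x̄ᵢ−x̄)² = 4068.806; SSW = ΣΣ(x−x̄ᵢ)² = 833.194
MSB = 4068.806/3 = 1356.2686; MSW = 833.194/34 = 24.5057
F = MSB/MSW = 55.3450
df = (3, 34)

test statistic = 55.345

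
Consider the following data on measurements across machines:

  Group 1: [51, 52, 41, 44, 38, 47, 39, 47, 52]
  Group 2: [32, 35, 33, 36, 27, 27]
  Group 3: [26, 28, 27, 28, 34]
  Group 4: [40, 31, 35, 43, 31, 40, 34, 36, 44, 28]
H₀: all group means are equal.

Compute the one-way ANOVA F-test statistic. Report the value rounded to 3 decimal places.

test statistic = 16.900

Group means [45.67, 31.67, 28.60, 36.20], grand mean 36.867
SSB = Σnᵢ(x̄ᵢ−x̄)² = 1205.333; SSW = ΣΣ(x−x̄ᵢ)² = 618.133
MSB = 1205.333/3 = 401.7778; MSW = 618.133/26 = 23.7744
F = MSB/MSW = 16.8996
df = (3, 26)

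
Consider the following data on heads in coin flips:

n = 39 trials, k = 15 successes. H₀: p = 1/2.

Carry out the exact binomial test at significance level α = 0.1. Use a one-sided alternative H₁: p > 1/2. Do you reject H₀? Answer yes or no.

reject H₀: no

Exact binomial: n=39, k=15, p₀=1/2=0.5000
P(X≥15) from Σ C(n,i)·p₀^i·(1−p₀)^(n−i)
p-value (one-sided, H₁ greater) = 0.94594
At α=0.1: p ≥ α → fail to reject H₀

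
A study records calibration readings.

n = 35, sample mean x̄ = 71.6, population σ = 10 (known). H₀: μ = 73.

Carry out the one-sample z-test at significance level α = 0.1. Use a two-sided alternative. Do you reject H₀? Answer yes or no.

reject H₀: no

SE = σ/√n = 10/√35 = 1.6903
z = (x̄−μ₀)/SE = (71.6−73)/1.6903 = -0.8283
p-value (two-sided) = 0.40753
At α=0.1: p ≥ α → fail to reject H₀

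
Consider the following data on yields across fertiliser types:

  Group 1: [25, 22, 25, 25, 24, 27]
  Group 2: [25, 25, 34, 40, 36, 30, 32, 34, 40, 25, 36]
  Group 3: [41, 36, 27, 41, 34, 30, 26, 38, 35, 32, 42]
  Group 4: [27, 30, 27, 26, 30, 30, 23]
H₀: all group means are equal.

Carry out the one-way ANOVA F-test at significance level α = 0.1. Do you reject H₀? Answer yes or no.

reject H₀: yes

Group means [24.67, 32.45, 34.73, 27.57], grand mean 30.857
SSB = Σnᵢ(x̄ᵢ−x̄)² = 498.329; SSW = ΣΣ(x−x̄ᵢ)² = 681.957
MSB = 498.329/3 = 166.1097; MSW = 681.957/31 = 21.9986
F = MSB/MSW = 7.5509
df = (3, 31)
p-value (upper-tail) = 0.00062
At α=0.1: p < α → reject H₀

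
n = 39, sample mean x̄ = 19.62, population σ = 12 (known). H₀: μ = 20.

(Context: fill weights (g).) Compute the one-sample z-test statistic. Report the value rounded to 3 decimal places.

test statistic = -0.198

SE = σ/√n = 12/√39 = 1.9215
z = (x̄−μ₀)/SE = (19.62−20)/1.9215 = -0.1978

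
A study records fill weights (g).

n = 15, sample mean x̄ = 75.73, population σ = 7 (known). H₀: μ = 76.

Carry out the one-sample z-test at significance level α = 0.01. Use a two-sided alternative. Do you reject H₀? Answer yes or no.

SE = σ/√n = 7/√15 = 1.8074
z = (x̄−μ₀)/SE = (75.73−76)/1.8074 = -0.1494
p-value (two-sided) = 0.88125
At α=0.01: p ≥ α → fail to reject H₀

reject H₀: no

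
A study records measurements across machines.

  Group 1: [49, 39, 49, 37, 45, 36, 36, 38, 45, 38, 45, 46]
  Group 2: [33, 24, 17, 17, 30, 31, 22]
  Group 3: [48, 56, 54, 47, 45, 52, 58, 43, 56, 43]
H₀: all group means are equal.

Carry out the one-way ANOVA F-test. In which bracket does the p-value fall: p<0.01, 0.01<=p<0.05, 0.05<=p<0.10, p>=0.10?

p-value bracket: p<0.01

Group means [41.92, 24.86, 50.20], grand mean 40.655
SSB = Σnᵢ(x̄ᵢ−x̄)² = 2677.178; SSW = ΣΣ(x−x̄ᵢ)² = 833.374
MSB = 2677.178/2 = 1338.5890; MSW = 833.374/26 = 32.0528
F = MSB/MSW = 41.7619
df = (2, 26)
p-value (upper-tail) = 0.00000
→ bracket: p<0.01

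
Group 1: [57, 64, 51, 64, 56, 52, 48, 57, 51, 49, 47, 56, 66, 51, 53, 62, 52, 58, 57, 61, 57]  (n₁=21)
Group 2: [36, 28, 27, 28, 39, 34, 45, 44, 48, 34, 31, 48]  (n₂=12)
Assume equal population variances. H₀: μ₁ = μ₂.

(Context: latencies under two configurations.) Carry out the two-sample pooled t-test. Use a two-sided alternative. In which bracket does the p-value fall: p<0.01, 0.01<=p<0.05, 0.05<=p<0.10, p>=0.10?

p-value bracket: p<0.01

x̄₁=55.667, s₁=5.498, n₁=21
x̄₂=36.833, s₂=7.837, n₂=12
s_p² = [20·5.498² + 11·7.837²]/31 = 41.3011
SE = √(s_p²·(1/21+1/12)) = 2.3256
t = (55.667−36.833)/2.3256 = 8.0982
df = 31
p-value (two-sided) = 0.00000
→ bracket: p<0.01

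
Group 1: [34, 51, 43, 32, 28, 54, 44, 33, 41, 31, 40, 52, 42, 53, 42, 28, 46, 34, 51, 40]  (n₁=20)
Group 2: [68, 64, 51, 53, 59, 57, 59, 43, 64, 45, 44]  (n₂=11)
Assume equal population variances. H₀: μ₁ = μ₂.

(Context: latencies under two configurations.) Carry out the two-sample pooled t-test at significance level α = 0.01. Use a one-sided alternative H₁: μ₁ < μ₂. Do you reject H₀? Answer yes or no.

x̄₁=40.950, s₁=8.451, n₁=20
x̄₂=55.182, s₂=8.670, n₂=11
s_p² = [19·8.451² + 10·8.670²]/29 = 72.7099
SE = √(s_p²·(1/20+1/11)) = 3.2009
t = (40.950−55.182)/3.2009 = -4.4463
df = 29
p-value (one-sided, H₁ less) = 0.00006
At α=0.01: p < α → reject H₀

reject H₀: yes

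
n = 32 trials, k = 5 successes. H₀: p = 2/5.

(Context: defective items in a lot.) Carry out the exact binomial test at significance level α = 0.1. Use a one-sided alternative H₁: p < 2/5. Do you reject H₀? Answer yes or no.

reject H₀: yes

Exact binomial: n=32, k=5, p₀=2/5=0.4000
P(X≤5) from Σ C(n,i)·p₀^i·(1−p₀)^(n−i)
p-value (one-sided, H₁ less) = 0.00281
At α=0.1: p < α → reject H₀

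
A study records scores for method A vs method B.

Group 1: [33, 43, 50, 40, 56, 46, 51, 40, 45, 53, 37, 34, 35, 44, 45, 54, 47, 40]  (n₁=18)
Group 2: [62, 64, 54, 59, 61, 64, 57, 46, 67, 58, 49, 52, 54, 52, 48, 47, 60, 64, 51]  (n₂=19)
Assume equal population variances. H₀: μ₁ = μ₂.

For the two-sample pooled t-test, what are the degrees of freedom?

degrees of freedom = 35

df = n₁ + n₂ − 2 = 18 + 19 − 2 = 35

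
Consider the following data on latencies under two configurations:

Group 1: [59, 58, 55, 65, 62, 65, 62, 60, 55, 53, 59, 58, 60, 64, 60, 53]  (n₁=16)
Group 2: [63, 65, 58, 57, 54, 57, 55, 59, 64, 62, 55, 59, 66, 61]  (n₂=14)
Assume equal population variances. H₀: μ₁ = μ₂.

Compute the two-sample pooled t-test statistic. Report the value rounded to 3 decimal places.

test statistic = -0.276

x̄₁=59.250, s₁=3.856, n₁=16
x̄₂=59.643, s₂=3.915, n₂=14
s_p² = [15·3.856² + 13·3.915²]/28 = 15.0791
SE = √(s_p²·(1/16+1/14)) = 1.4211
t = (59.250−59.643)/1.4211 = -0.2764
df = 28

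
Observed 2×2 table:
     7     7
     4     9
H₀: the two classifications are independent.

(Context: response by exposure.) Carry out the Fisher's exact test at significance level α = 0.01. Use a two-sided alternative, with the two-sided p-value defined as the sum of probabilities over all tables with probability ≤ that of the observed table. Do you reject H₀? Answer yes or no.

reject H₀: no

Margins: r₁=14, r₂=13, c₁=11, c₂=16, n=27
p_obs = C(14,7)·C(13,4)/C(27,11); sum pmf over tables with pmf ≤ p_obs
p-value (two-sided) = 0.44007
At α=0.01: p ≥ α → fail to reject H₀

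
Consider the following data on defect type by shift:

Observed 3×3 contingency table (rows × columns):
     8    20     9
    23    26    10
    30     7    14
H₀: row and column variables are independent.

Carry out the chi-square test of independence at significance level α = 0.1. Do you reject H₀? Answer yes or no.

Row totals [37, 59, 51], col totals [61, 53, 33], n=147
χ² = (8−15.35)²/15.35 + (20−13.34)²/13.34 + (9−8.31)²/8.31 + (23−24.48)²/24.48 + (26−21.27)²/21.27 + (10−13.24)²/13.24 + (30−21.16)²/21.16 + (7−18.39)²/18.39 + (14−11.45)²/11.45 = 20.1513
df = 4
p-value (upper-tail) = 0.00047
At α=0.1: p < α → reject H₀

reject H₀: yes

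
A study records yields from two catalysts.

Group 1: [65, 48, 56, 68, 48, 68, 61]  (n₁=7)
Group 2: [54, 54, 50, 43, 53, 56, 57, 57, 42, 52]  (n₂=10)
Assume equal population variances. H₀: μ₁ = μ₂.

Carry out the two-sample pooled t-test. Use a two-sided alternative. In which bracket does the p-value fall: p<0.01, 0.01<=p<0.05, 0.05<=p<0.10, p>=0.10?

p-value bracket: 0.01<=p<0.05

x̄₁=59.143, s₁=8.688, n₁=7
x̄₂=51.800, s₂=5.371, n₂=10
s_p² = [6·8.688² + 9·5.371²]/15 = 47.4971
SE = √(s_p²·(1/7+1/10)) = 3.3963
t = (59.143−51.800)/3.3963 = 2.1620
df = 15
p-value (two-sided) = 0.04719
→ bracket: 0.01<=p<0.05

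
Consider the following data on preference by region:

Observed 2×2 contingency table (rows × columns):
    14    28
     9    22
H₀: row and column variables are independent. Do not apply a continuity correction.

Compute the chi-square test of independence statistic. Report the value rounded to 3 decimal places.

Row totals [42, 31], col totals [23, 50], n=73
χ² = (14−13.23)²/13.23 + (28−28.77)²/28.77 + (9−9.77)²/9.77 + (22−21.23)²/21.23 = 0.1529
df = 1

test statistic = 0.153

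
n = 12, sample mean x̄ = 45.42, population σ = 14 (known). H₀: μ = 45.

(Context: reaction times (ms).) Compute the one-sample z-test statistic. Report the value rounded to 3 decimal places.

test statistic = 0.104

SE = σ/√n = 14/√12 = 4.0415
z = (x̄−μ₀)/SE = (45.42−45)/4.0415 = 0.1039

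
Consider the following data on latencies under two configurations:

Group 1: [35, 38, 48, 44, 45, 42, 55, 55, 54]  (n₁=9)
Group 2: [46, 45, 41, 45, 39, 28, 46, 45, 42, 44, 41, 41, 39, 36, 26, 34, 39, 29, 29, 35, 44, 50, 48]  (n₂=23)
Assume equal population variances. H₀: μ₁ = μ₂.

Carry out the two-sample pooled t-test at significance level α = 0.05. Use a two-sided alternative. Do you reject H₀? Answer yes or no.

x̄₁=46.222, s₁=7.379, n₁=9
x̄₂=39.652, s₂=6.773, n₂=23
s_p² = [8·7.379² + 22·6.773²]/30 = 48.1591
SE = √(s_p²·(1/9+1/23)) = 2.7285
t = (46.222−39.652)/2.7285 = 2.4079
df = 30
p-value (two-sided) = 0.02240
At α=0.05: p < α → reject H₀

reject H₀: yes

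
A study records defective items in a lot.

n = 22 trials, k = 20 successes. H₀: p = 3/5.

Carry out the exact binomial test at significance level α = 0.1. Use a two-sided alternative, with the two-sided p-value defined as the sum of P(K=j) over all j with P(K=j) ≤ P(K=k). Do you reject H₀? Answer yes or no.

reject H₀: yes

Exact binomial: n=22, k=20, p₀=3/5=0.6000
P(X=j) = C(n,j)·p₀^j·(1−p₀)^(n−j); p = Σ P(X=j) over j with P(X=j) ≤ P(X=20)
p-value (two-sided) = 0.00198
At α=0.1: p < α → reject H₀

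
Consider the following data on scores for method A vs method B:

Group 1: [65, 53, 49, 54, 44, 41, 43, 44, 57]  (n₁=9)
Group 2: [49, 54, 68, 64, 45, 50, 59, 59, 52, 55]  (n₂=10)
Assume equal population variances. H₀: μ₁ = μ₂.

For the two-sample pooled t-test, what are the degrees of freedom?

degrees of freedom = 17

df = n₁ + n₂ − 2 = 9 + 10 − 2 = 17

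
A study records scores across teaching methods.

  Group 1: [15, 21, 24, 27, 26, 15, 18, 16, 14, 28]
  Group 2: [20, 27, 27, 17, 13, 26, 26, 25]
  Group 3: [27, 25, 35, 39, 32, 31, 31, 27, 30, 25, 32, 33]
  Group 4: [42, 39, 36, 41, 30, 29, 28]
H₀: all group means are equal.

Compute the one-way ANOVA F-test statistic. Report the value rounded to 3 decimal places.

Group means [20.40, 22.62, 30.58, 35.00], grand mean 26.946
SSB = Σnᵢ(x̄ᵢ−x̄)² = 1190.700; SSW = ΣΣ(x−x̄ᵢ)² = 869.192
MSB = 1190.700/3 = 396.9001; MSW = 869.192/33 = 26.3391
F = MSB/MSW = 15.0688
df = (3, 33)

test statistic = 15.069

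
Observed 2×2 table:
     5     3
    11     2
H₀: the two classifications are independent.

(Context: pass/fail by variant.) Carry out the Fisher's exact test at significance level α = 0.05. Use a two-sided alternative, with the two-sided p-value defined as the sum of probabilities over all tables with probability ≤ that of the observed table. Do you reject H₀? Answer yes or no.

reject H₀: no

Margins: r₁=8, r₂=13, c₁=16, c₂=5, n=21
p_obs = C(8,5)·C(13,11)/C(21,16); sum pmf over tables with pmf ≤ p_obs
p-value (two-sided) = 0.32537
At α=0.05: p ≥ α → fail to reject H₀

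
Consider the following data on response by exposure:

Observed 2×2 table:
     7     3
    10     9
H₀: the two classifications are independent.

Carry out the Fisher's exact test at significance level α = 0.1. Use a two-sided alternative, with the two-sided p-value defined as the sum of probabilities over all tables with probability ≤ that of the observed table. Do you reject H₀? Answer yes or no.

Margins: r₁=10, r₂=19, c₁=17, c₂=12, n=29
p_obs = C(10,7)·C(19,10)/C(29,17); sum pmf over tables with pmf ≤ p_obs
p-value (two-sided) = 0.44948
At α=0.1: p ≥ α → fail to reject H₀

reject H₀: no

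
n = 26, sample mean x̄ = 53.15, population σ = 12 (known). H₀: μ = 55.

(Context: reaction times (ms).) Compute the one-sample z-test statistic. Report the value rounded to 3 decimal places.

test statistic = -0.786

SE = σ/√n = 12/√26 = 2.3534
z = (x̄−μ₀)/SE = (53.15−55)/2.3534 = -0.7861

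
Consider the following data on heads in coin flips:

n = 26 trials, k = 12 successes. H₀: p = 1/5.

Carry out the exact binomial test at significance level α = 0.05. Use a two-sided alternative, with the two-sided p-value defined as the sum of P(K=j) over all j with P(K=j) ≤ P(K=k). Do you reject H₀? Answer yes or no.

reject H₀: yes

Exact binomial: n=26, k=12, p₀=1/5=0.2000
P(X=j) = C(n,j)·p₀^j·(1−p₀)^(n−j); p = Σ P(X=j) over j with P(X=j) ≤ P(X=12)
p-value (two-sided) = 0.00234
At α=0.05: p < α → reject H₀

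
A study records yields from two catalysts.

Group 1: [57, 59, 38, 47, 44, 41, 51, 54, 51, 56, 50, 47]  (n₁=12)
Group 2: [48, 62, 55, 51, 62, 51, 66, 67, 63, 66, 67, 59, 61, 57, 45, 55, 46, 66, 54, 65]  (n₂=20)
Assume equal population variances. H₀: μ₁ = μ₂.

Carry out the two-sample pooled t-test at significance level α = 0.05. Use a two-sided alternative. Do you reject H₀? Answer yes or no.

x̄₁=49.583, s₁=6.473, n₁=12
x̄₂=58.300, s₂=7.306, n₂=20
s_p² = [11·6.473² + 19·7.306²]/30 = 49.1706
SE = √(s_p²·(1/12+1/20)) = 2.5605
t = (49.583−58.300)/2.5605 = -3.4043
df = 30
p-value (two-sided) = 0.00190
At α=0.05: p < α → reject H₀

reject H₀: yes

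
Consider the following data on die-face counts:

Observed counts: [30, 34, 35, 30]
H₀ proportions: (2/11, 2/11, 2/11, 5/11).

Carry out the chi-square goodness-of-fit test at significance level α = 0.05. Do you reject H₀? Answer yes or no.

n = 129; E_i = n·p_i = [23.45, 23.45, 23.45, 58.64]
χ² = (30−23.45)²/23.45 + (34−23.45)²/23.45 + (35−23.45)²/23.45 + (30−58.64)²/58.64 = 26.2364
df = 3
p-value (upper-tail) = 0.00001
At α=0.05: p < α → reject H₀

reject H₀: yes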